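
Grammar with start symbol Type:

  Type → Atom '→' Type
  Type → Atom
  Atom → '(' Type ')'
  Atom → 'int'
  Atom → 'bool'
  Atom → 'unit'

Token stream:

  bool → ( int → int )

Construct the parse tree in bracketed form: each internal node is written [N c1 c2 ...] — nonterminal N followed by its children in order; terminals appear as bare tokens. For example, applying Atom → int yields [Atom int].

[Type [Atom bool] → [Type [Atom ( [Type [Atom int] → [Type [Atom int]]] )]]]

Type
Atom → Type
bool → Type
bool → Atom
bool → ( Type )
bool → ( Atom → Type )
bool → ( int → Type )
bool → ( int → Atom )
bool → ( int → int )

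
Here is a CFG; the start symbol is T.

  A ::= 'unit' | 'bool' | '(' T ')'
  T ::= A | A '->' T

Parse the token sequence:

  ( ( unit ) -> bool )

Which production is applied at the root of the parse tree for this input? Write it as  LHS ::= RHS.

[T [A ( [T [A ( [T [A unit]] )] -> [T [A bool]]] )]]

T ::= A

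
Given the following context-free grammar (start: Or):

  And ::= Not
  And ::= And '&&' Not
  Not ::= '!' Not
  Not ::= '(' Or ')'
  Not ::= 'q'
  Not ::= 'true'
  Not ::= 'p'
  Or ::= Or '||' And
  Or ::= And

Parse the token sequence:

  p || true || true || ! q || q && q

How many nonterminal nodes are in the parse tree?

18

[Or [Or [Or [Or [Or [And [Not p]]] || [And [Not true]]] || [And [Not true]]] || [And [Not ! [Not q]]]] || [And [And [Not q]] && [Not q]]]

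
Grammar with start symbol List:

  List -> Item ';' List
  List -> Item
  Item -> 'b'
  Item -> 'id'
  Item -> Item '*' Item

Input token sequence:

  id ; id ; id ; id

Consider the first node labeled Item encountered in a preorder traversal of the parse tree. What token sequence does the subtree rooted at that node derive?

[List [Item id] ; [List [Item id] ; [List [Item id] ; [List [Item id]]]]]

id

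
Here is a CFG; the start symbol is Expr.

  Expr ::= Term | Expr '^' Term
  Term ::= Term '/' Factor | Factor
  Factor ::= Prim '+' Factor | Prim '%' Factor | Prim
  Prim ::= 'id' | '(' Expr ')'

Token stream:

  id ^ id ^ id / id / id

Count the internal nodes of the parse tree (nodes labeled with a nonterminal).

[Expr [Expr [Expr [Term [Factor [Prim id]]]] ^ [Term [Factor [Prim id]]]] ^ [Term [Term [Term [Factor [Prim id]]] / [Factor [Prim id]]] / [Factor [Prim id]]]]

18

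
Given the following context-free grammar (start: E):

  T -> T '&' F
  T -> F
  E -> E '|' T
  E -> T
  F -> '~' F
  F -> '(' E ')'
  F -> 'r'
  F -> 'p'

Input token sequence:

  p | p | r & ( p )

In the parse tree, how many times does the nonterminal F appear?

5

[E [E [E [T [F p]]] | [T [F p]]] | [T [T [F r]] & [F ( [E [T [F p]]] )]]]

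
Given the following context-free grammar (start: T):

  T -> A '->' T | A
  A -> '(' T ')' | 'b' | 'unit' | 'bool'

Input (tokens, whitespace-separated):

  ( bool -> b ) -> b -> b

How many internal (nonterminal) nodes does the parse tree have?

10

[T [A ( [T [A bool] -> [T [A b]]] )] -> [T [A b] -> [T [A b]]]]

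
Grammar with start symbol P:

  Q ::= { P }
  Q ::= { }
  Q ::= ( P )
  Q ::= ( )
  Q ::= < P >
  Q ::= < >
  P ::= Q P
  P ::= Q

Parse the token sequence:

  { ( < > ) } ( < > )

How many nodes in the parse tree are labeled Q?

[P [Q { [P [Q ( [P [Q < >]] )]] }] [P [Q ( [P [Q < >]] )]]]

5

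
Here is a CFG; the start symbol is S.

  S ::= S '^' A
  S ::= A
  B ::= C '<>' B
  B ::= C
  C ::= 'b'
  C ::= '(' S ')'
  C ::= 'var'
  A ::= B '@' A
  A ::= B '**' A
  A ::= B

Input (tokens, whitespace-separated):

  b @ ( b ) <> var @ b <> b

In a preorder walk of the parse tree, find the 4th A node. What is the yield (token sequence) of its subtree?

[S [A [B [C b]] @ [A [B [C ( [S [A [B [C b]]]] )] <> [B [C var]]] @ [A [B [C b] <> [B [C b]]]]]]]

b <> b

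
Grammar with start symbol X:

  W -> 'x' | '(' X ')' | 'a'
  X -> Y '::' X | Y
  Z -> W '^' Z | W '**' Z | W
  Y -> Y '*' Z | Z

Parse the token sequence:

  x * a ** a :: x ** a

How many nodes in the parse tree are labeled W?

[X [Y [Y [Z [W x]]] * [Z [W a] ** [Z [W a]]]] :: [X [Y [Z [W x] ** [Z [W a]]]]]]

5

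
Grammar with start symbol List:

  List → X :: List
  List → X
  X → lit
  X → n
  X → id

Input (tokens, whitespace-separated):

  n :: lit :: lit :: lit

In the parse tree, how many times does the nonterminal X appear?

[List [X n] :: [List [X lit] :: [List [X lit] :: [List [X lit]]]]]

4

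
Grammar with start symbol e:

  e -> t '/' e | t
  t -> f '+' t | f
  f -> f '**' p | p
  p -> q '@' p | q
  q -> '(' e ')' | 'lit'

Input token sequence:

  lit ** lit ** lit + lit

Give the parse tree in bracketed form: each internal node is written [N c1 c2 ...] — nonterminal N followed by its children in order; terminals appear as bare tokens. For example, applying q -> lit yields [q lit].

[e [t [f [f [f [p [q lit]]] ** [p [q lit]]] ** [p [q lit]]] + [t [f [p [q lit]]]]]]

e
t
f + t
f ** p + t
f ** p ** p + t
p ** p ** p + t
q ** p ** p + t
lit ** p ** p + t
lit ** q ** p + t
lit ** lit ** p + t
lit ** lit ** q + t
lit ** lit ** lit + t
lit ** lit ** lit + f
lit ** lit ** lit + p
lit ** lit ** lit + q
lit ** lit ** lit + lit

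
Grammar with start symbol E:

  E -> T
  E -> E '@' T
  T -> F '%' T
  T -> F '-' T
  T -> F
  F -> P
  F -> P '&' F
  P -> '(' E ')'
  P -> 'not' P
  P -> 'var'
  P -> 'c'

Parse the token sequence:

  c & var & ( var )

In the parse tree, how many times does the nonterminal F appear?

[E [T [F [P c] & [F [P var] & [F [P ( [E [T [F [P var]]]] )]]]]]]

4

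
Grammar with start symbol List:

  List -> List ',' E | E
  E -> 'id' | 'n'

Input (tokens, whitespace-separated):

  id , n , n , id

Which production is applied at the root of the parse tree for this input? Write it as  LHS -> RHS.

List -> List ',' E

[List [List [List [List [E id]] , [E n]] , [E n]] , [E id]]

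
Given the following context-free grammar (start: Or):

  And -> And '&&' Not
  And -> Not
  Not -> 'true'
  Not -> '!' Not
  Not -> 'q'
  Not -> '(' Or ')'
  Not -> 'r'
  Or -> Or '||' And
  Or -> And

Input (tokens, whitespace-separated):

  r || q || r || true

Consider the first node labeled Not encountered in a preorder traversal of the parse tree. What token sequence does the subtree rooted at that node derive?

r

[Or [Or [Or [Or [And [Not r]]] || [And [Not q]]] || [And [Not r]]] || [And [Not true]]]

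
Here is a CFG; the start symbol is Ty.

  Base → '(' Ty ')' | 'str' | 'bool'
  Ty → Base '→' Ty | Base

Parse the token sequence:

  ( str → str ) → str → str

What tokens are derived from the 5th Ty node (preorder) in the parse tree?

[Ty [Base ( [Ty [Base str] → [Ty [Base str]]] )] → [Ty [Base str] → [Ty [Base str]]]]

str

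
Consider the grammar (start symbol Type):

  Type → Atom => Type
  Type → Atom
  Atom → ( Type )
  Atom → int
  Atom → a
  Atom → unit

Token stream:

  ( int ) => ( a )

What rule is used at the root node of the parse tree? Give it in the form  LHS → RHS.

Type → Atom => Type

[Type [Atom ( [Type [Atom int]] )] => [Type [Atom ( [Type [Atom a]] )]]]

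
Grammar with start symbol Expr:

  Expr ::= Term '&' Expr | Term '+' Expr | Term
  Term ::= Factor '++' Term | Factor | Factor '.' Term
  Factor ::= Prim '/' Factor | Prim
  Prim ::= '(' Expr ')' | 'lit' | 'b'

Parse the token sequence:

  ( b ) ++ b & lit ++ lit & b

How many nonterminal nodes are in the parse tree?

[Expr [Term [Factor [Prim ( [Expr [Term [Factor [Prim b]]]] )]] ++ [Term [Factor [Prim b]]]] & [Expr [Term [Factor [Prim lit]] ++ [Term [Factor [Prim lit]]]] & [Expr [Term [Factor [Prim b]]]]]]

22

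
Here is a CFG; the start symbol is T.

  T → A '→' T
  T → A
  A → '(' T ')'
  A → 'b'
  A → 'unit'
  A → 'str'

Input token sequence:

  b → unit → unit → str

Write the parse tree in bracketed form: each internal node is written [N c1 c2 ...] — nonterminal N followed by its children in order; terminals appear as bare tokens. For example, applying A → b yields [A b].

T
A → T
b → T
b → A → T
b → unit → T
b → unit → A → T
b → unit → unit → T
b → unit → unit → A
b → unit → unit → str

[T [A b] → [T [A unit] → [T [A unit] → [T [A str]]]]]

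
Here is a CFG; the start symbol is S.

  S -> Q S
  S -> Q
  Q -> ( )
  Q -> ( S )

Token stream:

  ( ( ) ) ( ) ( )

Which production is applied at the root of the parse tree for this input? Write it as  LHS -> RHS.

[S [Q ( [S [Q ( )]] )] [S [Q ( )] [S [Q ( )]]]]

S -> Q S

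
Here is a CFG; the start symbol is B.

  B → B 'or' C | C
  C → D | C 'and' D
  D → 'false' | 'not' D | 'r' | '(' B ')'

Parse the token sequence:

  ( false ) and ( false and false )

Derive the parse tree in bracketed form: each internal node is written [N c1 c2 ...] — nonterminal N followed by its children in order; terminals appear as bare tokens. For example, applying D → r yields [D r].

B
C
C and D
D and D
( B ) and D
( C ) and D
( D ) and D
( false ) and D
( false ) and ( B )
( false ) and ( C )
( false ) and ( C and D )
( false ) and ( D and D )
( false ) and ( false and D )
( false ) and ( false and false )

[B [C [C [D ( [B [C [D false]]] )]] and [D ( [B [C [C [D false]] and [D false]]] )]]]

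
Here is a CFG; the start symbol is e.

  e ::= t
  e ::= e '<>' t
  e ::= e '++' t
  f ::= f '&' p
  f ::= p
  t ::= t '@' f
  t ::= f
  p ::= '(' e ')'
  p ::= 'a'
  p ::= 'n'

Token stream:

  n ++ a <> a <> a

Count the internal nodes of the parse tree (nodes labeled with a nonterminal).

16

[e [e [e [e [t [f [p n]]]] ++ [t [f [p a]]]] <> [t [f [p a]]]] <> [t [f [p a]]]]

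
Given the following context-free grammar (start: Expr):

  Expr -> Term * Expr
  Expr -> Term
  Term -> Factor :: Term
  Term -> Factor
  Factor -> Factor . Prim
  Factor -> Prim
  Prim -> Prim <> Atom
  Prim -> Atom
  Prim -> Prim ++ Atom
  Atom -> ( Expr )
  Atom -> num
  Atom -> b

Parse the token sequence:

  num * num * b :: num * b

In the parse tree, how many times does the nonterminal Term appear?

5

[Expr [Term [Factor [Prim [Atom num]]]] * [Expr [Term [Factor [Prim [Atom num]]]] * [Expr [Term [Factor [Prim [Atom b]]] :: [Term [Factor [Prim [Atom num]]]]] * [Expr [Term [Factor [Prim [Atom b]]]]]]]]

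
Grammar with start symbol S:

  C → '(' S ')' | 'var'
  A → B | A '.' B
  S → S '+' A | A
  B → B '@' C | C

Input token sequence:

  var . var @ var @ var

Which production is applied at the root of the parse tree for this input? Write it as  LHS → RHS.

[S [A [A [B [C var]]] . [B [B [B [C var]] @ [C var]] @ [C var]]]]

S → A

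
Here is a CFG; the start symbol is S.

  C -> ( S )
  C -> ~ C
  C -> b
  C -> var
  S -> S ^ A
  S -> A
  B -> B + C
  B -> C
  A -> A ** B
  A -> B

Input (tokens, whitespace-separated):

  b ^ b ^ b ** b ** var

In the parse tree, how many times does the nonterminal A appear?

[S [S [S [A [B [C b]]]] ^ [A [B [C b]]]] ^ [A [A [A [B [C b]]] ** [B [C b]]] ** [B [C var]]]]

5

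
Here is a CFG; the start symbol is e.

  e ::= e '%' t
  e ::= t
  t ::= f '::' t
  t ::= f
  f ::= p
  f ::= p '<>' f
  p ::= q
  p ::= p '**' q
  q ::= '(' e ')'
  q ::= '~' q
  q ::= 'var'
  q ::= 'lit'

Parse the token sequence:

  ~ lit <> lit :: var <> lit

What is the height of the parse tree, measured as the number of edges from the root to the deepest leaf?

[e [t [f [p [q ~ [q lit]]] <> [f [p [q lit]]]] :: [t [f [p [q var]] <> [f [p [q lit]]]]]]]

7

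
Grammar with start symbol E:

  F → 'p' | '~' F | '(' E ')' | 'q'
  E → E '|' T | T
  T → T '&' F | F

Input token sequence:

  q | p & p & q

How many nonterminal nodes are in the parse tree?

[E [E [T [F q]]] | [T [T [T [F p]] & [F p]] & [F q]]]

10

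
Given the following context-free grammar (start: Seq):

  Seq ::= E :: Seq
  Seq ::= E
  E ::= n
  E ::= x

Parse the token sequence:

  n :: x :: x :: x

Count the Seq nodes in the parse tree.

[Seq [E n] :: [Seq [E x] :: [Seq [E x] :: [Seq [E x]]]]]

4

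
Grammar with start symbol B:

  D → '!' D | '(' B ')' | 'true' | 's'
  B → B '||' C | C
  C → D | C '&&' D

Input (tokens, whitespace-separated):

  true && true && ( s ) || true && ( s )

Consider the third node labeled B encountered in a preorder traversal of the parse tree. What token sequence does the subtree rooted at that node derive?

[B [B [C [C [C [D true]] && [D true]] && [D ( [B [C [D s]]] )]]] || [C [C [D true]] && [D ( [B [C [D s]]] )]]]

s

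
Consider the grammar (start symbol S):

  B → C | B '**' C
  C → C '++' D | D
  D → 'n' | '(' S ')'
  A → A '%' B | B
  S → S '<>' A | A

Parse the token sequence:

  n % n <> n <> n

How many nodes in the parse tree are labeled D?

4

[S [S [S [A [A [B [C [D n]]]] % [B [C [D n]]]]] <> [A [B [C [D n]]]]] <> [A [B [C [D n]]]]]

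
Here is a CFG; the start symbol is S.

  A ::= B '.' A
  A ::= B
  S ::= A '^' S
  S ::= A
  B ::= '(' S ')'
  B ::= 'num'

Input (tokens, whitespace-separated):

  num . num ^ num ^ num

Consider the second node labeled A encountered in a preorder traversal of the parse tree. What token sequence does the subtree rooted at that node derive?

num

[S [A [B num] . [A [B num]]] ^ [S [A [B num]] ^ [S [A [B num]]]]]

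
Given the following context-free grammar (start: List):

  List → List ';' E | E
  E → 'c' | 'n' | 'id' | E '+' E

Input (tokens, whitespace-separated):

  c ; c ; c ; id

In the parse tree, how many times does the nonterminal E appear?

4

[List [List [List [List [E c]] ; [E c]] ; [E c]] ; [E id]]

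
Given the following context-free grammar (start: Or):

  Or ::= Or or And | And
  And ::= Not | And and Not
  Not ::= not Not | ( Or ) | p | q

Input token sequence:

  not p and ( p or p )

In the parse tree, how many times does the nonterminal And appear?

4

[Or [And [And [Not not [Not p]]] and [Not ( [Or [Or [And [Not p]]] or [And [Not p]]] )]]]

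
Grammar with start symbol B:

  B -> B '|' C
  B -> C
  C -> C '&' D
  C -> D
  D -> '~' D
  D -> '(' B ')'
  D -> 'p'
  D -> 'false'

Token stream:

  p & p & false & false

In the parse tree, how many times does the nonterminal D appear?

4

[B [C [C [C [C [D p]] & [D p]] & [D false]] & [D false]]]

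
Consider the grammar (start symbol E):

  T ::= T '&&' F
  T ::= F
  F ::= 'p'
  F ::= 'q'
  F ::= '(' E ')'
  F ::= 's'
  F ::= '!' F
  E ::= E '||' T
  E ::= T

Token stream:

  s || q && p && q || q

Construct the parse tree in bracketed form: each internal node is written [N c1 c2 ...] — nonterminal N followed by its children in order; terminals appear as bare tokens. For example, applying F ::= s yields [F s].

E
E || T
E || T || T
T || T || T
F || T || T
s || T || T
s || T && F || T
s || T && F && F || T
s || F && F && F || T
s || q && F && F || T
s || q && p && F || T
s || q && p && q || T
s || q && p && q || F
s || q && p && q || q

[E [E [E [T [F s]]] || [T [T [T [F q]] && [F p]] && [F q]]] || [T [F q]]]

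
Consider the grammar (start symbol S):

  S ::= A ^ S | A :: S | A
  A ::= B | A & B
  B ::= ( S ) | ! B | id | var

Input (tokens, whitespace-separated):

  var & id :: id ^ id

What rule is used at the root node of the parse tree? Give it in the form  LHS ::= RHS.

S ::= A :: S

[S [A [A [B var]] & [B id]] :: [S [A [B id]] ^ [S [A [B id]]]]]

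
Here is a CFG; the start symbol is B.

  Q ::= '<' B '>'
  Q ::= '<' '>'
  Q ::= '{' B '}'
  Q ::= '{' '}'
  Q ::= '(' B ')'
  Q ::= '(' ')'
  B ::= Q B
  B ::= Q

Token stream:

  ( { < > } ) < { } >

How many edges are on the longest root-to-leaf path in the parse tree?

6

[B [Q ( [B [Q { [B [Q < >]] }]] )] [B [Q < [B [Q { }]] >]]]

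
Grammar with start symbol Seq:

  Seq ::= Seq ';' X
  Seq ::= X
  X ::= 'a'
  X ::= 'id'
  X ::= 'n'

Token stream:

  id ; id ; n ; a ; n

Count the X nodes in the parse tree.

[Seq [Seq [Seq [Seq [Seq [X id]] ; [X id]] ; [X n]] ; [X a]] ; [X n]]

5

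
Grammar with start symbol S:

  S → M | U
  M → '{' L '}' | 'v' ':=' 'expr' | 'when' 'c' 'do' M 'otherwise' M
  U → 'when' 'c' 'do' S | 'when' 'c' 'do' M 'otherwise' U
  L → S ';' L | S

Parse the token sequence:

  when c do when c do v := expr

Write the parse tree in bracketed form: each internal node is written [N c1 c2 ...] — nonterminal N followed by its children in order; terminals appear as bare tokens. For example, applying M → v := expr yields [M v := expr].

[S [U when c do [S [U when c do [S [M v := expr]]]]]]

S
U
when c do S
when c do U
when c do when c do S
when c do when c do M
when c do when c do v := expr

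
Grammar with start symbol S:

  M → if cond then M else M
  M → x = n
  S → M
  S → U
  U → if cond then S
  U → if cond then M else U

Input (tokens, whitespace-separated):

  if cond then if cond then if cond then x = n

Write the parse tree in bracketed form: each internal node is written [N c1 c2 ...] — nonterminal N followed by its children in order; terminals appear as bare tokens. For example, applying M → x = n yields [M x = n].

S
U
if cond then S
if cond then U
if cond then if cond then S
if cond then if cond then U
if cond then if cond then if cond then S
if cond then if cond then if cond then M
if cond then if cond then if cond then x = n

[S [U if cond then [S [U if cond then [S [U if cond then [S [M x = n]]]]]]]]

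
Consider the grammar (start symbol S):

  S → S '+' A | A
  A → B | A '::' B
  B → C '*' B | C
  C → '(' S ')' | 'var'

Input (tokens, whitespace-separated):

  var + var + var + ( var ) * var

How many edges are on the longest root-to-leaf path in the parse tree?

8

[S [S [S [S [A [B [C var]]]] + [A [B [C var]]]] + [A [B [C var]]]] + [A [B [C ( [S [A [B [C var]]]] )] * [B [C var]]]]]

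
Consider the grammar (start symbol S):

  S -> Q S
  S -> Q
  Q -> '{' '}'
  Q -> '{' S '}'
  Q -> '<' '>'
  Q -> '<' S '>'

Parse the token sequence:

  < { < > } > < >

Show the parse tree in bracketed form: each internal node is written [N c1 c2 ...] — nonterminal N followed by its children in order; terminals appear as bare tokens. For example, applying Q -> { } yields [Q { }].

S
Q S
< S > S
< Q > S
< { S } > S
< { Q } > S
< { < > } > S
< { < > } > Q
< { < > } > < >

[S [Q < [S [Q { [S [Q < >]] }]] >] [S [Q < >]]]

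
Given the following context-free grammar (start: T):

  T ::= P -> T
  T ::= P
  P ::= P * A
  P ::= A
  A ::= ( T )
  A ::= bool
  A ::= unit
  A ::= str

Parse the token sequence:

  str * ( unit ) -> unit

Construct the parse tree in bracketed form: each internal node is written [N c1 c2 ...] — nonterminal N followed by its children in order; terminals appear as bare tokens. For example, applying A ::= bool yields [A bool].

[T [P [P [A str]] * [A ( [T [P [A unit]]] )]] -> [T [P [A unit]]]]

T
P -> T
P * A -> T
A * A -> T
str * A -> T
str * ( T ) -> T
str * ( P ) -> T
str * ( A ) -> T
str * ( unit ) -> T
str * ( unit ) -> P
str * ( unit ) -> A
str * ( unit ) -> unit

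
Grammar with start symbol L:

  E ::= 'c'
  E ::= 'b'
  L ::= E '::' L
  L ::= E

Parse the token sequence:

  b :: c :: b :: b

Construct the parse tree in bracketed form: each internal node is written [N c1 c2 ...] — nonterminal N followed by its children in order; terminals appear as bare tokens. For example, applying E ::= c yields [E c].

L
E :: L
b :: L
b :: E :: L
b :: c :: L
b :: c :: E :: L
b :: c :: b :: L
b :: c :: b :: E
b :: c :: b :: b

[L [E b] :: [L [E c] :: [L [E b] :: [L [E b]]]]]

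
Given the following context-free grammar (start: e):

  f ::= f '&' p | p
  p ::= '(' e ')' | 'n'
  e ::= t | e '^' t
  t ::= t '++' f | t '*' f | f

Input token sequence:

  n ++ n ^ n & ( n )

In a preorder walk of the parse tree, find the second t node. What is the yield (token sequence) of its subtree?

n

[e [e [t [t [f [p n]]] ++ [f [p n]]]] ^ [t [f [f [p n]] & [p ( [e [t [f [p n]]]] )]]]]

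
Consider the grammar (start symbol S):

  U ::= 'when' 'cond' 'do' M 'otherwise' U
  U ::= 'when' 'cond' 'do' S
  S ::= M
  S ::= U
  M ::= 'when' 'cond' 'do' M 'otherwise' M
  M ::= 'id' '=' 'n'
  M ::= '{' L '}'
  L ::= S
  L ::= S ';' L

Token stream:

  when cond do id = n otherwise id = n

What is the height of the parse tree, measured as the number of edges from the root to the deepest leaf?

3

[S [M when cond do [M id = n] otherwise [M id = n]]]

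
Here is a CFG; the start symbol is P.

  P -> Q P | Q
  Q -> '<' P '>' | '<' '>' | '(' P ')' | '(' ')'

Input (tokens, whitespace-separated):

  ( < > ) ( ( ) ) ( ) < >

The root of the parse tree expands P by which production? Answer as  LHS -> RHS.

P -> Q P

[P [Q ( [P [Q < >]] )] [P [Q ( [P [Q ( )]] )] [P [Q ( )] [P [Q < >]]]]]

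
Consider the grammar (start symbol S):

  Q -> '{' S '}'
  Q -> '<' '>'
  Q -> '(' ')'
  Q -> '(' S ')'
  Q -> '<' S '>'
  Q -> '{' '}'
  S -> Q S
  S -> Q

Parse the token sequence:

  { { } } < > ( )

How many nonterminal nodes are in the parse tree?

[S [Q { [S [Q { }]] }] [S [Q < >] [S [Q ( )]]]]

8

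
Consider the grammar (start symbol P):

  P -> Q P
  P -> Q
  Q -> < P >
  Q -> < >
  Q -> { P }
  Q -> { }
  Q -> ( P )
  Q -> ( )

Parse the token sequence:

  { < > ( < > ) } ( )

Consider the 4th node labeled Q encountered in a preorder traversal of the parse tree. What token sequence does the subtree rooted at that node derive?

[P [Q { [P [Q < >] [P [Q ( [P [Q < >]] )]]] }] [P [Q ( )]]]

< >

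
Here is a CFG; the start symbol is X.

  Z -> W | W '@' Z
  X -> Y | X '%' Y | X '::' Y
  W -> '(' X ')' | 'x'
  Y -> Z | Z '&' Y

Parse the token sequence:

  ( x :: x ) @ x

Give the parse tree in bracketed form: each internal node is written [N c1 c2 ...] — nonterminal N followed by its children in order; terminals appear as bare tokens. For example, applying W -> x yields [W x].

X
Y
Z
W @ Z
( X ) @ Z
( X :: Y ) @ Z
( Y :: Y ) @ Z
( Z :: Y ) @ Z
( W :: Y ) @ Z
( x :: Y ) @ Z
( x :: Z ) @ Z
( x :: W ) @ Z
( x :: x ) @ Z
( x :: x ) @ W
( x :: x ) @ x

[X [Y [Z [W ( [X [X [Y [Z [W x]]]] :: [Y [Z [W x]]]] )] @ [Z [W x]]]]]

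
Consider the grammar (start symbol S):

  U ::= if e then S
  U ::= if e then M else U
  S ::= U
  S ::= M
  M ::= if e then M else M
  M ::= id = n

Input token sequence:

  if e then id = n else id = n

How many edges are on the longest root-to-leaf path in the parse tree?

[S [M if e then [M id = n] else [M id = n]]]

3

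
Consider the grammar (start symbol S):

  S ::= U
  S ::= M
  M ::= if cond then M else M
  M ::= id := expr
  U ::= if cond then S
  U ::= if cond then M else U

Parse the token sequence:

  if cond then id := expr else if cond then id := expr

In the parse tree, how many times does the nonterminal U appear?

[S [U if cond then [M id := expr] else [U if cond then [S [M id := expr]]]]]

2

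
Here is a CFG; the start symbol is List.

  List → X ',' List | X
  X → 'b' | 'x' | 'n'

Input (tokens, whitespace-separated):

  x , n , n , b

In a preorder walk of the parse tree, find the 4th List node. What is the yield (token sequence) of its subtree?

[List [X x] , [List [X n] , [List [X n] , [List [X b]]]]]

b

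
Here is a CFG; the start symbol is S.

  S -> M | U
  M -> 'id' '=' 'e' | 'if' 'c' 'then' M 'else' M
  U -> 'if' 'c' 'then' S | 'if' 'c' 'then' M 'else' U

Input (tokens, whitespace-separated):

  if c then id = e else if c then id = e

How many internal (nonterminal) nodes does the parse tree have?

6

[S [U if c then [M id = e] else [U if c then [S [M id = e]]]]]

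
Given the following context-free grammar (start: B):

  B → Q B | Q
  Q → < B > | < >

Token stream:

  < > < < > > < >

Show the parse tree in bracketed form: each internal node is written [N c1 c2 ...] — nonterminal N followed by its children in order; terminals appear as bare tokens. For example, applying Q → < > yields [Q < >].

[B [Q < >] [B [Q < [B [Q < >]] >] [B [Q < >]]]]

B
Q B
< > B
< > Q B
< > < B > B
< > < Q > B
< > < < > > B
< > < < > > Q
< > < < > > < >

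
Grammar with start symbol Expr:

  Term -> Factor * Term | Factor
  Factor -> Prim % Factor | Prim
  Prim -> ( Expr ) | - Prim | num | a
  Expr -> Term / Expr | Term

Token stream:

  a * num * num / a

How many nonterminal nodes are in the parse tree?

14

[Expr [Term [Factor [Prim a]] * [Term [Factor [Prim num]] * [Term [Factor [Prim num]]]]] / [Expr [Term [Factor [Prim a]]]]]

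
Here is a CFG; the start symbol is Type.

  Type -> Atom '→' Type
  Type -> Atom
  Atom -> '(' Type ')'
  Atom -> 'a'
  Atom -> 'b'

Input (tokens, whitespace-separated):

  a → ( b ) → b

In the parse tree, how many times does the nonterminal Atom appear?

[Type [Atom a] → [Type [Atom ( [Type [Atom b]] )] → [Type [Atom b]]]]

4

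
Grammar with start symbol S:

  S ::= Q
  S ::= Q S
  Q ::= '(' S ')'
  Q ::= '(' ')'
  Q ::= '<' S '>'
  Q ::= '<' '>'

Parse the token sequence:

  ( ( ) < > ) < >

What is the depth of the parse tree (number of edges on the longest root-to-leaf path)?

5

[S [Q ( [S [Q ( )] [S [Q < >]]] )] [S [Q < >]]]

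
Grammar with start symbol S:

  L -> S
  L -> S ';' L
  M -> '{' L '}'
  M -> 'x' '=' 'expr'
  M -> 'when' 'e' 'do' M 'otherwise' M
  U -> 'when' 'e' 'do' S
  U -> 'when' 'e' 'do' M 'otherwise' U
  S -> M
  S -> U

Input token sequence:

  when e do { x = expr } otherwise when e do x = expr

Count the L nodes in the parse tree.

1

[S [U when e do [M { [L [S [M x = expr]]] }] otherwise [U when e do [S [M x = expr]]]]]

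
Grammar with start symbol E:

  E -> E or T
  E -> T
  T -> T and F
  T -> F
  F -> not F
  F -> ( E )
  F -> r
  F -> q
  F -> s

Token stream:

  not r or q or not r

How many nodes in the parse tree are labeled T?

3

[E [E [E [T [F not [F r]]]] or [T [F q]]] or [T [F not [F r]]]]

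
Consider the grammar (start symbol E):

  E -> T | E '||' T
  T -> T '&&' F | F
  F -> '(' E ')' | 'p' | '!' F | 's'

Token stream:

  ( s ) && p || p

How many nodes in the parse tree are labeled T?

[E [E [T [T [F ( [E [T [F s]]] )]] && [F p]]] || [T [F p]]]

4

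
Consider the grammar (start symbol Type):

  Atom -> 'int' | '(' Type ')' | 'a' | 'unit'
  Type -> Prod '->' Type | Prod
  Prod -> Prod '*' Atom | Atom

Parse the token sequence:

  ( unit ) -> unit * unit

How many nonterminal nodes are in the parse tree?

11

[Type [Prod [Atom ( [Type [Prod [Atom unit]]] )]] -> [Type [Prod [Prod [Atom unit]] * [Atom unit]]]]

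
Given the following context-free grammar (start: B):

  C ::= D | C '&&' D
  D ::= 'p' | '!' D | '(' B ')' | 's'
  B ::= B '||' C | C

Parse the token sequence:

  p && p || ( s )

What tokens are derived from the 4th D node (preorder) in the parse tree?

s

[B [B [C [C [D p]] && [D p]]] || [C [D ( [B [C [D s]]] )]]]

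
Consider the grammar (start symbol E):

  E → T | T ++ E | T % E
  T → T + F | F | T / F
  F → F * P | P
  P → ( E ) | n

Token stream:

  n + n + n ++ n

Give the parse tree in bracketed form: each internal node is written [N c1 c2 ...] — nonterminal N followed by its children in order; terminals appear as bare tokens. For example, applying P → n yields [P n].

E
T ++ E
T + F ++ E
T + F + F ++ E
F + F + F ++ E
P + F + F ++ E
n + F + F ++ E
n + P + F ++ E
n + n + F ++ E
n + n + P ++ E
n + n + n ++ E
n + n + n ++ T
n + n + n ++ F
n + n + n ++ P
n + n + n ++ n

[E [T [T [T [F [P n]]] + [F [P n]]] + [F [P n]]] ++ [E [T [F [P n]]]]]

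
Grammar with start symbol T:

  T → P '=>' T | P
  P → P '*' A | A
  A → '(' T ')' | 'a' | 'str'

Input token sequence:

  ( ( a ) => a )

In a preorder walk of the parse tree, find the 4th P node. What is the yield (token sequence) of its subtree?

[T [P [A ( [T [P [A ( [T [P [A a]]] )]] => [T [P [A a]]]] )]]]

a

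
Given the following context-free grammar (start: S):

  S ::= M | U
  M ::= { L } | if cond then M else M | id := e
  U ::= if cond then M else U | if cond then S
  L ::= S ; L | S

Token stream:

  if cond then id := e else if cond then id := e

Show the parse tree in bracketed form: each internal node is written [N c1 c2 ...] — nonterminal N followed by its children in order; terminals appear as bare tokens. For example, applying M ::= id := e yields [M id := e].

S
U
if cond then M else U
if cond then id := e else U
if cond then id := e else if cond then S
if cond then id := e else if cond then M
if cond then id := e else if cond then id := e

[S [U if cond then [M id := e] else [U if cond then [S [M id := e]]]]]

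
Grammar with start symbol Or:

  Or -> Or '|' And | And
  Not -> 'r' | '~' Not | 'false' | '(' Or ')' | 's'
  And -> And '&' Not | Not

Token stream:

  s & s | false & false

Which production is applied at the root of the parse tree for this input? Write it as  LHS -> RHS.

[Or [Or [And [And [Not s]] & [Not s]]] | [And [And [Not false]] & [Not false]]]

Or -> Or '|' And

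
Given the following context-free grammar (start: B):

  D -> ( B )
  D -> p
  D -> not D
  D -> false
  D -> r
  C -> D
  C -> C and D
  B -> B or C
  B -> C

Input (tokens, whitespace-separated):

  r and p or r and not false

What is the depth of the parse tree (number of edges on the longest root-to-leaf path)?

5

[B [B [C [C [D r]] and [D p]]] or [C [C [D r]] and [D not [D false]]]]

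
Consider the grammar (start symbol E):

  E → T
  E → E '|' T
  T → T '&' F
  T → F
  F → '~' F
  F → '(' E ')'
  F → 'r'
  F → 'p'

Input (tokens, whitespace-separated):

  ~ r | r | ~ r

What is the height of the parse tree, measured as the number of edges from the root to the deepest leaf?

[E [E [E [T [F ~ [F r]]]] | [T [F r]]] | [T [F ~ [F r]]]]

6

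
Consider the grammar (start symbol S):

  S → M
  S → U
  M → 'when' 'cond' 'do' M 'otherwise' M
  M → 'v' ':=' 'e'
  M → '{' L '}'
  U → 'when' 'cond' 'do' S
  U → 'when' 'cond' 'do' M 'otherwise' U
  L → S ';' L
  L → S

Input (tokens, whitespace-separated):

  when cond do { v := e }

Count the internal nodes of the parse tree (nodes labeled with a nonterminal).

7

[S [U when cond do [S [M { [L [S [M v := e]]] }]]]]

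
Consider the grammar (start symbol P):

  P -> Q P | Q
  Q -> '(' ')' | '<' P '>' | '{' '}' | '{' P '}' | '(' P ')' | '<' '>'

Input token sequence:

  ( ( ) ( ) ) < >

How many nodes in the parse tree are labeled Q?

4

[P [Q ( [P [Q ( )] [P [Q ( )]]] )] [P [Q < >]]]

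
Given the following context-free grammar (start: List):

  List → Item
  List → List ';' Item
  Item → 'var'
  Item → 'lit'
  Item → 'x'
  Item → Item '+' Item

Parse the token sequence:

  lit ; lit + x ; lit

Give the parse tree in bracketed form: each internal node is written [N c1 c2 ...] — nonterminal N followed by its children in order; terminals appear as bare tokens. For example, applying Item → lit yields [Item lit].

[List [List [List [Item lit]] ; [Item [Item lit] + [Item x]]] ; [Item lit]]

List
List ; Item
List ; Item ; Item
Item ; Item ; Item
lit ; Item ; Item
lit ; Item + Item ; Item
lit ; lit + Item ; Item
lit ; lit + x ; Item
lit ; lit + x ; lit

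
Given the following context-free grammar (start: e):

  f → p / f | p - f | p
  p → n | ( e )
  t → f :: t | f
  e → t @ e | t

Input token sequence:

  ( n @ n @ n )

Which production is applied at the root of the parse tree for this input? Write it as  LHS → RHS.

[e [t [f [p ( [e [t [f [p n]]] @ [e [t [f [p n]]] @ [e [t [f [p n]]]]]] )]]]]

e → t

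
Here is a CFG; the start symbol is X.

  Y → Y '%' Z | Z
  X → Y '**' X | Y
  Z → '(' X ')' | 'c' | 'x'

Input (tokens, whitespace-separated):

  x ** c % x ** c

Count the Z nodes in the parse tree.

4

[X [Y [Z x]] ** [X [Y [Y [Z c]] % [Z x]] ** [X [Y [Z c]]]]]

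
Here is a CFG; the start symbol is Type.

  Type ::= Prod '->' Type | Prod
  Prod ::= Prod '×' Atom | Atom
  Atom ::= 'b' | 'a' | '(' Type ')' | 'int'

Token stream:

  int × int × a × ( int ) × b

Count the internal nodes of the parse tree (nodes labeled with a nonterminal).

14

[Type [Prod [Prod [Prod [Prod [Prod [Atom int]] × [Atom int]] × [Atom a]] × [Atom ( [Type [Prod [Atom int]]] )]] × [Atom b]]]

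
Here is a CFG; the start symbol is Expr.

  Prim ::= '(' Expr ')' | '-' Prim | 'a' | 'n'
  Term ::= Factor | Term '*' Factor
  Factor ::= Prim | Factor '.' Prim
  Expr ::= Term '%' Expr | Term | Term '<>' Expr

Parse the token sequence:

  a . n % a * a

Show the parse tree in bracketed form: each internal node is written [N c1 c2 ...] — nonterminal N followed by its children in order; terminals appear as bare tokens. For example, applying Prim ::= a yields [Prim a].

[Expr [Term [Factor [Factor [Prim a]] . [Prim n]]] % [Expr [Term [Term [Factor [Prim a]]] * [Factor [Prim a]]]]]

Expr
Term % Expr
Factor % Expr
Factor . Prim % Expr
Prim . Prim % Expr
a . Prim % Expr
a . n % Expr
a . n % Term
a . n % Term * Factor
a . n % Factor * Factor
a . n % Prim * Factor
a . n % a * Factor
a . n % a * Prim
a . n % a * a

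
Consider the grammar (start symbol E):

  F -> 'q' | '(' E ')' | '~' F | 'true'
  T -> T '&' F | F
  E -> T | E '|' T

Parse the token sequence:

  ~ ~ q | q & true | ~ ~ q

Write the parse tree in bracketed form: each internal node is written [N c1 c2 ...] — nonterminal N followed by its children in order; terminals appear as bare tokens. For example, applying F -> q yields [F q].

E
E | T
E | T | T
T | T | T
F | T | T
~ F | T | T
~ ~ F | T | T
~ ~ q | T | T
~ ~ q | T & F | T
~ ~ q | F & F | T
~ ~ q | q & F | T
~ ~ q | q & true | T
~ ~ q | q & true | F
~ ~ q | q & true | ~ F
~ ~ q | q & true | ~ ~ F
~ ~ q | q & true | ~ ~ q

[E [E [E [T [F ~ [F ~ [F q]]]]] | [T [T [F q]] & [F true]]] | [T [F ~ [F ~ [F q]]]]]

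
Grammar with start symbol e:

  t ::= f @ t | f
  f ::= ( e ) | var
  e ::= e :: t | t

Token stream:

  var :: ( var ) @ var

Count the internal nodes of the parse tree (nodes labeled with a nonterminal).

11

[e [e [t [f var]]] :: [t [f ( [e [t [f var]]] )] @ [t [f var]]]]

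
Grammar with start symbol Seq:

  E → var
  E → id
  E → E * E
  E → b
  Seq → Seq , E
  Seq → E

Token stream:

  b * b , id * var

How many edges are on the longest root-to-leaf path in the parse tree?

[Seq [Seq [E [E b] * [E b]]] , [E [E id] * [E var]]]

4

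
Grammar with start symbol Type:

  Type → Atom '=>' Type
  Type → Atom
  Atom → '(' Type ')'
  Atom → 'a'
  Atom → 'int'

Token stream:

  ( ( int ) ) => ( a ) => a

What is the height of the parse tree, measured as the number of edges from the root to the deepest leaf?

6

[Type [Atom ( [Type [Atom ( [Type [Atom int]] )]] )] => [Type [Atom ( [Type [Atom a]] )] => [Type [Atom a]]]]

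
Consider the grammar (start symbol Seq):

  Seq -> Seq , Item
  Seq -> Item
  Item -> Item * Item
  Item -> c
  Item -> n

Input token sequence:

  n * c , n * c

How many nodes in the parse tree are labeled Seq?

[Seq [Seq [Item [Item n] * [Item c]]] , [Item [Item n] * [Item c]]]

2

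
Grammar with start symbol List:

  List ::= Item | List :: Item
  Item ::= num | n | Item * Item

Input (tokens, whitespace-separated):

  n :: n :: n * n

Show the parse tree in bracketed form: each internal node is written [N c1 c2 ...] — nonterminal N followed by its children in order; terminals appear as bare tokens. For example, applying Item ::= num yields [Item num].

[List [List [List [Item n]] :: [Item n]] :: [Item [Item n] * [Item n]]]

List
List :: Item
List :: Item :: Item
Item :: Item :: Item
n :: Item :: Item
n :: n :: Item
n :: n :: Item * Item
n :: n :: n * Item
n :: n :: n * n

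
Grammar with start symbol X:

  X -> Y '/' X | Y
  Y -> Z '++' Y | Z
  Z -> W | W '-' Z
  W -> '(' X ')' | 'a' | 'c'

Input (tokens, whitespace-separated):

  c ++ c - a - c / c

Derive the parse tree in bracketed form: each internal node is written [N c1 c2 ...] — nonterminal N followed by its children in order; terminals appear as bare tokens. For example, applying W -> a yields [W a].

[X [Y [Z [W c]] ++ [Y [Z [W c] - [Z [W a] - [Z [W c]]]]]] / [X [Y [Z [W c]]]]]

X
Y / X
Z ++ Y / X
W ++ Y / X
c ++ Y / X
c ++ Z / X
c ++ W - Z / X
c ++ c - Z / X
c ++ c - W - Z / X
c ++ c - a - Z / X
c ++ c - a - W / X
c ++ c - a - c / X
c ++ c - a - c / Y
c ++ c - a - c / Z
c ++ c - a - c / W
c ++ c - a - c / c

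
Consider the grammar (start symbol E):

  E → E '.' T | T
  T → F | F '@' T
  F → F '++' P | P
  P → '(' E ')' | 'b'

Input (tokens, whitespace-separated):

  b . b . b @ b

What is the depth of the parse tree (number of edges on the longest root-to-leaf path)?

[E [E [E [T [F [P b]]]] . [T [F [P b]]]] . [T [F [P b]] @ [T [F [P b]]]]]

6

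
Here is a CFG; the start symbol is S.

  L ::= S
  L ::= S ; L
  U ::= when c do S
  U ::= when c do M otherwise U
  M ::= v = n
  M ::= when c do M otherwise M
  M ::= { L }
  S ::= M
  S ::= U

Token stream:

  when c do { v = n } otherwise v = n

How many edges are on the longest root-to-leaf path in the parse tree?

6

[S [M when c do [M { [L [S [M v = n]]] }] otherwise [M v = n]]]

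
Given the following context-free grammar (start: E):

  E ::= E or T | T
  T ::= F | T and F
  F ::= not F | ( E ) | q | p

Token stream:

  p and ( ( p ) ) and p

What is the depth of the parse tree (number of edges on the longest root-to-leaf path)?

10

[E [T [T [T [F p]] and [F ( [E [T [F ( [E [T [F p]]] )]]] )]] and [F p]]]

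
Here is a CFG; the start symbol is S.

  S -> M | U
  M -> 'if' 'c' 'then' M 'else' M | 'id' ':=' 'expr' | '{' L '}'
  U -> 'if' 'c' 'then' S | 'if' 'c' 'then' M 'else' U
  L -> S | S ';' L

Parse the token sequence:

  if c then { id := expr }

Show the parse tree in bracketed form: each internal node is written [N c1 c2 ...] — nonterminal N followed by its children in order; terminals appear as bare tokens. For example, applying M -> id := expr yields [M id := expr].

S
U
if c then S
if c then M
if c then { L }
if c then { S }
if c then { M }
if c then { id := expr }

[S [U if c then [S [M { [L [S [M id := expr]]] }]]]]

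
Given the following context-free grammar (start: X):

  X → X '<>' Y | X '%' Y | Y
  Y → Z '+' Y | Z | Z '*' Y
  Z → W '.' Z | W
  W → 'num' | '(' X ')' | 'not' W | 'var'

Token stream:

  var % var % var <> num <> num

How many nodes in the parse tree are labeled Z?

5

[X [X [X [X [X [Y [Z [W var]]]] % [Y [Z [W var]]]] % [Y [Z [W var]]]] <> [Y [Z [W num]]]] <> [Y [Z [W num]]]]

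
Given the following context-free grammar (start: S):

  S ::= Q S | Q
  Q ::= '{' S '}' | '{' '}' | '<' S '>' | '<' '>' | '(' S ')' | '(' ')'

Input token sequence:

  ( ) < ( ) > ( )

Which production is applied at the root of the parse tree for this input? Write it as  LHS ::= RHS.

S ::= Q S

[S [Q ( )] [S [Q < [S [Q ( )]] >] [S [Q ( )]]]]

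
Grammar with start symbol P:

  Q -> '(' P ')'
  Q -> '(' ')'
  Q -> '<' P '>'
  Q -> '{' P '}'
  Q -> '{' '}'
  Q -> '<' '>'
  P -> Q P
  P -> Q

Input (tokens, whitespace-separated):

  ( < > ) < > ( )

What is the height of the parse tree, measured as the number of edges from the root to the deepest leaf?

[P [Q ( [P [Q < >]] )] [P [Q < >] [P [Q ( )]]]]

4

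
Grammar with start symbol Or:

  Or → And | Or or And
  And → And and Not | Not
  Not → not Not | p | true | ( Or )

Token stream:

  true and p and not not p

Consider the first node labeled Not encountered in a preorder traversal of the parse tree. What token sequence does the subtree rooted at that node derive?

true

[Or [And [And [And [Not true]] and [Not p]] and [Not not [Not not [Not p]]]]]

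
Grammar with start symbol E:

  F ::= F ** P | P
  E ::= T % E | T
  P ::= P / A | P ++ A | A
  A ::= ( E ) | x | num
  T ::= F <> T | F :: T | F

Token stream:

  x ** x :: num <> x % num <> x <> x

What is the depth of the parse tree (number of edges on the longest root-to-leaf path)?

[E [T [F [F [P [A x]]] ** [P [A x]]] :: [T [F [P [A num]]] <> [T [F [P [A x]]]]]] % [E [T [F [P [A num]]] <> [T [F [P [A x]]] <> [T [F [P [A x]]]]]]]]

8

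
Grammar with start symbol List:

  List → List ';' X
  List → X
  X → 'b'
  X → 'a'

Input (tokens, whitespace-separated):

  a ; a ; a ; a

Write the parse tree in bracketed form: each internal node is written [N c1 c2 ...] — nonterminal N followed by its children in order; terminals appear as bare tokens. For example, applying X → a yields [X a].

List
List ; X
List ; X ; X
List ; X ; X ; X
X ; X ; X ; X
a ; X ; X ; X
a ; a ; X ; X
a ; a ; a ; X
a ; a ; a ; a

[List [List [List [List [X a]] ; [X a]] ; [X a]] ; [X a]]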